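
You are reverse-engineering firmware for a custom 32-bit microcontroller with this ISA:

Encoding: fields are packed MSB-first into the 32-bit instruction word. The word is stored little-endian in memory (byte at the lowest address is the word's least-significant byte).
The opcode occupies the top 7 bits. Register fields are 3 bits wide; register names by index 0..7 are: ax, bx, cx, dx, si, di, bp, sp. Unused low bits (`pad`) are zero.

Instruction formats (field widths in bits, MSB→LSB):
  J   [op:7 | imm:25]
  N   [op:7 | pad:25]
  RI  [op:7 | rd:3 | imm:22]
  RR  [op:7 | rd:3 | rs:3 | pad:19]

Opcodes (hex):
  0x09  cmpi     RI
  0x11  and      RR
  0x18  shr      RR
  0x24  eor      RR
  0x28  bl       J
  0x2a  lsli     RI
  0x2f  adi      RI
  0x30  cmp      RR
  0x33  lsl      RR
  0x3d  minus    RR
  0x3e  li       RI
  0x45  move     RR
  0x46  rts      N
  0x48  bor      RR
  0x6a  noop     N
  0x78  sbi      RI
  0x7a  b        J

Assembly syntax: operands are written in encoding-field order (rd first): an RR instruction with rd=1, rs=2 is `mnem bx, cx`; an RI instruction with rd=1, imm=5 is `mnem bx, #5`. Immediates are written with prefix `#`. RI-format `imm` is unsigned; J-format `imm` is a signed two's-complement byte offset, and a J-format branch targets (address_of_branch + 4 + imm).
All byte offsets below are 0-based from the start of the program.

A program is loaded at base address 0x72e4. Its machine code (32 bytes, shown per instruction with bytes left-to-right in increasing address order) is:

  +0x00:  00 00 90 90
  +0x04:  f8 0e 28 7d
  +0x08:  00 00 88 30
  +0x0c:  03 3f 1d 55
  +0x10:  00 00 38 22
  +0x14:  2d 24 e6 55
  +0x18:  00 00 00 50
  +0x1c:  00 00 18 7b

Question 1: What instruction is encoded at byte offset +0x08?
@+08  little-endian(00 00 88 30) = 0x30880000
  top 7b → 0x18 → shr [RR]
  [24:22] rd=2 = cx
  [21:19] rs=1 = bx

shr cx, bx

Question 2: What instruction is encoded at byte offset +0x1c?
off 0x1c: read 00 00 18 7b as little → 0x7b180000
  top 7b → 0x3d → minus [RR]
  [24:22] rd=4 = si
  [21:19] rs=3 = dx

minus si, dx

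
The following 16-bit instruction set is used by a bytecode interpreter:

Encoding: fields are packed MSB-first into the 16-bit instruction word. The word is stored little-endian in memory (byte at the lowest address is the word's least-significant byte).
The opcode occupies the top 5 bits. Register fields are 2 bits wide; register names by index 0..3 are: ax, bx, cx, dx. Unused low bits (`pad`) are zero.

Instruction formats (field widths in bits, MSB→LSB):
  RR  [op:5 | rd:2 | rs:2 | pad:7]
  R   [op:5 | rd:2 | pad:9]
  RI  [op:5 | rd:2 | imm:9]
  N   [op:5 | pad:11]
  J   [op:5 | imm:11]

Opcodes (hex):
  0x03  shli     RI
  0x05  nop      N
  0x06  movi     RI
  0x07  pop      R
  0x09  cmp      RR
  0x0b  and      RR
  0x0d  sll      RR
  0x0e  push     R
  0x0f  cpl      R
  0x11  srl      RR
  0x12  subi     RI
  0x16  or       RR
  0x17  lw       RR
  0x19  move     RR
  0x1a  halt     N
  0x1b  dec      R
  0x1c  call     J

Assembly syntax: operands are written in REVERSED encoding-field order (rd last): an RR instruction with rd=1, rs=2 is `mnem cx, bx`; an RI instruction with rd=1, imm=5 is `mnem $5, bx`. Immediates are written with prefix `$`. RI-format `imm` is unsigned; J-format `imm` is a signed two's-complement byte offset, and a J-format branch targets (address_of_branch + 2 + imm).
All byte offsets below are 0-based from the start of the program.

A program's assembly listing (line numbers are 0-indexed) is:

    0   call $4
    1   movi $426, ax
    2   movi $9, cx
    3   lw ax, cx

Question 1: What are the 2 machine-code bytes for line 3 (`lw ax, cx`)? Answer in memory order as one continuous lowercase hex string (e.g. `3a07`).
3. lw fields op=0x17:5|rd=2:2|rs=0:2|pad=0:7 → word bc00h → 00 bc

00bc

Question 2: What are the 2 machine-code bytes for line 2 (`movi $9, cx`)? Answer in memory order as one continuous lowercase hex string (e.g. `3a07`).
0934

2. movi fields op=0x6:5|rd=2:2|imm=9:9 → word 3409h → 09 34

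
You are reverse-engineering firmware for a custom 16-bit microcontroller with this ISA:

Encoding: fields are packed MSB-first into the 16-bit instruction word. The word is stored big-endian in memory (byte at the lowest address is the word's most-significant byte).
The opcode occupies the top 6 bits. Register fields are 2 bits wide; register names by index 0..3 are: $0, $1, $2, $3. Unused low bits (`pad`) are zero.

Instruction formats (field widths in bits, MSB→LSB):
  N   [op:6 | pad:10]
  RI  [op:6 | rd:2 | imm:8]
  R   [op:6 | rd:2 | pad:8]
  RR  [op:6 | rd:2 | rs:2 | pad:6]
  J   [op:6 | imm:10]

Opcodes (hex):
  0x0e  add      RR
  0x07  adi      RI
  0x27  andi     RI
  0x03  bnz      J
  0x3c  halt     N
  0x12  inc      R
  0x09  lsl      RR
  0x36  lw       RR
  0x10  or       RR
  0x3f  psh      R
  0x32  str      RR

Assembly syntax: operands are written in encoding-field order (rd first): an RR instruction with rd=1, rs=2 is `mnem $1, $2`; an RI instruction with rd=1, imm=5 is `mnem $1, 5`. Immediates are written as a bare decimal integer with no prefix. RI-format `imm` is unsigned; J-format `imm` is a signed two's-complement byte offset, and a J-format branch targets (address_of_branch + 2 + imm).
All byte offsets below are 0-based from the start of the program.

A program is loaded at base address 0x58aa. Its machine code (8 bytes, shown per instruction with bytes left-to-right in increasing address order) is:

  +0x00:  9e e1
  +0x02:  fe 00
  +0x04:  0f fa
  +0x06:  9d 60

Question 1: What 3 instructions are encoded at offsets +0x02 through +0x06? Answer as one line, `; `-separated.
psh $2; bnz -6; andi $1, 96

[02] fe 00 → 0xfe00
  top 6b → 0x3f → psh [R]
  rd: (w>>8)&0x3=0x2 → $2
[04] 0f fa → 0x0ffa
  top 6b → 0x3 → bnz [J]
  imm: (w>>0)&0x3ff=0x3fa (s10→-6) → -6
[06] 9d 60 → 0x9d60
  top 6b → 0x27 → andi [RI]
  rd: (w>>8)&0x3=0x1 → $1
  imm: (w>>0)&0xff=0x60 → 96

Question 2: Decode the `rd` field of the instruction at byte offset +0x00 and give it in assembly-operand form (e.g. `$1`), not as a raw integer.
$2

+0x00: 9e e1 ⇒ word 0x9ee1 (big)
  op=0x9ee1>>10=0x27 ⇒ andi (RI)
  rd@[9:8]=0x2 ⇒ $2
  imm@[7:0]=0xe1 ⇒ 225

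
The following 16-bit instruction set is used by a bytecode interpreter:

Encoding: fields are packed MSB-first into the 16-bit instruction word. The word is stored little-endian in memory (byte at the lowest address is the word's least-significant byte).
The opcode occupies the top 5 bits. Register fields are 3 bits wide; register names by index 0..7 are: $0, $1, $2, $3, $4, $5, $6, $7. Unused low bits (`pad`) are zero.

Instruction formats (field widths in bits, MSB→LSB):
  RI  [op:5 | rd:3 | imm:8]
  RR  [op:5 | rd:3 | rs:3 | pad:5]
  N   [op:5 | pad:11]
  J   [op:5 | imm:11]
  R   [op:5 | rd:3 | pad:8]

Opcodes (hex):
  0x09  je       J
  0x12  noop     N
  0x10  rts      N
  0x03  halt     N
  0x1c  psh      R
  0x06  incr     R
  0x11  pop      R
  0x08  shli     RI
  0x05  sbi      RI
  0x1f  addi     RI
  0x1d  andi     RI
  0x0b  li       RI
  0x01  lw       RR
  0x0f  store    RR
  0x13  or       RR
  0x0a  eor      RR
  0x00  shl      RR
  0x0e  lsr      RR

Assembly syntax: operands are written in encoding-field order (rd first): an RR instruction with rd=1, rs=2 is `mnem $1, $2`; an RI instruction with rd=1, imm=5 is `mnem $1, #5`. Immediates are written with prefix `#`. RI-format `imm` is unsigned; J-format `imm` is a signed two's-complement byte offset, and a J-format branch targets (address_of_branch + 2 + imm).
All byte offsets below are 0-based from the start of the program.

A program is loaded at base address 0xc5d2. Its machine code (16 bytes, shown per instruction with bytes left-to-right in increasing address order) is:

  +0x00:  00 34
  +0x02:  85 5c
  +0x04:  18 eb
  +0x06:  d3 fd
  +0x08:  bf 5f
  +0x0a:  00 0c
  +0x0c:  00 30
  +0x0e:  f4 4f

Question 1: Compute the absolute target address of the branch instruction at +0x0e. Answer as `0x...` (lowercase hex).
0xc5d6

[0e] f4 4f → 0x4ff4
  opcode bits[15:11]=0x9: je/J
  imm: (w>>0)&0x7ff=0x7f4 (s11→-12) → #-12
  target = base 0xc5d2 + off 0x0e + 2 + imm -12 = 0xc5d6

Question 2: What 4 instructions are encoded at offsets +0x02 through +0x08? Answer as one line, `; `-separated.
li $4, #133; andi $3, #24; addi $5, #211; li $7, #191

@+02  little-endian(85 5c) = 0x5c85
  op=0x5c85>>11=0xb ⇒ li (RI)
  rd: (w>>8)&0x7=0x4 → $4
  imm: (w>>0)&0xff=0x85 → #133
@+04  little-endian(18 eb) = 0xeb18
  op=0xeb18>>11=0x1d ⇒ andi (RI)
  rd: (w>>8)&0x7=0x3 → $3
  imm: (w>>0)&0xff=0x18 → #24
@+06  little-endian(d3 fd) = 0xfdd3
  op=0xfdd3>>11=0x1f ⇒ addi (RI)
  rd: (w>>8)&0x7=0x5 → $5
  imm: (w>>0)&0xff=0xd3 → #211
@+08  little-endian(bf 5f) = 0x5fbf
  op=0x5fbf>>11=0xb ⇒ li (RI)
  rd: (w>>8)&0x7=0x7 → $7
  imm: (w>>0)&0xff=0xbf → #191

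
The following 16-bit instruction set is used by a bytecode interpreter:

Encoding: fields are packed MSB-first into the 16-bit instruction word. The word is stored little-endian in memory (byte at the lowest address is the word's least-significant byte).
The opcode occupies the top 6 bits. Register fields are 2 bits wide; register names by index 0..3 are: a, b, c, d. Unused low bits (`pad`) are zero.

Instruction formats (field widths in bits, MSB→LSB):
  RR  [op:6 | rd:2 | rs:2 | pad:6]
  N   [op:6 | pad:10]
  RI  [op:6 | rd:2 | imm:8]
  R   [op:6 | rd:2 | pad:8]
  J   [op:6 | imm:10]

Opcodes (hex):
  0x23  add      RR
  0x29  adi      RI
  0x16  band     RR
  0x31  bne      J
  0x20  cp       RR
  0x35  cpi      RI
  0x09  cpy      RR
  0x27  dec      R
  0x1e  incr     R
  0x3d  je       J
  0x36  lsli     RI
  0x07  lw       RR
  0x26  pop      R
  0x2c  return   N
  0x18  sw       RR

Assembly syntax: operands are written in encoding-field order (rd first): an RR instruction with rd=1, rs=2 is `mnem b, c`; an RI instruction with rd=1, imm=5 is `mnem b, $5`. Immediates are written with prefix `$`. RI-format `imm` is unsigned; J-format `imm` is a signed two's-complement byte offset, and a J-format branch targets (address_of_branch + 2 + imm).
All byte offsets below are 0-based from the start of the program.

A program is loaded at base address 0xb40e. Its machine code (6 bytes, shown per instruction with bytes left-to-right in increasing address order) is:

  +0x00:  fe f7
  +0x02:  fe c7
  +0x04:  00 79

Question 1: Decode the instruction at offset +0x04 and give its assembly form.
incr b

off 0x04: read 00 79 as little → 0x7900
  op=0x7900>>10=0x1e ⇒ incr (R)
  rd: (w>>8)&0x3=0x1 → b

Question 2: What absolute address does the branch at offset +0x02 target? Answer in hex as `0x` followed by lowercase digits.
off 0x02: read fe c7 as little → 0xc7fe
  op=0xc7fe>>10=0x31 ⇒ bne (J)
  imm@[9:0]=0x3fe (s10→-2) ⇒ $-2
  target = base 0xb40e + off 0x02 + 2 + imm -2 = 0xb410

0xb410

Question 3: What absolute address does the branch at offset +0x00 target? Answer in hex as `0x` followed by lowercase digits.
@+00  little-endian(fe f7) = 0xf7fe
  top 6b → 0x3d → je [J]
  [9:0] imm=1022 (s10→-2) = $-2
  target = base 0xb40e + off 0x00 + 2 + imm -2 = 0xb40e

0xb40e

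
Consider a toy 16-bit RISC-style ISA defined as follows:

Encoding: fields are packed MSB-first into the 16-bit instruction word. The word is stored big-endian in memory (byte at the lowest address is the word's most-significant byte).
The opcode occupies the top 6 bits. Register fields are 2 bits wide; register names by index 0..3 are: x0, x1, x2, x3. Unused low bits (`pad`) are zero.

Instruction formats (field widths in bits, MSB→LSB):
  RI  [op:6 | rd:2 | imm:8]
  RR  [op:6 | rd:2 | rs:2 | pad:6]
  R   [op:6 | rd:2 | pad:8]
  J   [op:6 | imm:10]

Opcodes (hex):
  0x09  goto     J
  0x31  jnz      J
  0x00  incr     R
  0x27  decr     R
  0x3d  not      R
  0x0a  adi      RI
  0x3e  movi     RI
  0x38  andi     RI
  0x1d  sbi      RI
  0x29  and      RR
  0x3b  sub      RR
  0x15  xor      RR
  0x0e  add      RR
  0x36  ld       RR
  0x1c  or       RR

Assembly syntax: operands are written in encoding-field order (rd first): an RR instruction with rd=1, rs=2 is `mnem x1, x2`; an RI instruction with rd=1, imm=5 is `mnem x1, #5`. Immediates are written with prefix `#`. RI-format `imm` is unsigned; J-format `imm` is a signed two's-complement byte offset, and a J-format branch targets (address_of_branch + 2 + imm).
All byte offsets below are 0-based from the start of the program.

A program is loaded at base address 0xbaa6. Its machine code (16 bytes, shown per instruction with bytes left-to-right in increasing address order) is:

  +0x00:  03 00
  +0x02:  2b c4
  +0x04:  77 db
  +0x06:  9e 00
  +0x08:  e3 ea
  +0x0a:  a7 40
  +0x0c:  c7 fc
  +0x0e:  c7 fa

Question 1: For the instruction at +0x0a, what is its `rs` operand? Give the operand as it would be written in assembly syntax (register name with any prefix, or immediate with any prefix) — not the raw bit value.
x1

off 0x0a: read a7 40 as big → 0xa740
  op=0xa740>>10=0x29 ⇒ and (RR)
  rd: (w>>8)&0x3=0x3 → x3
  rs: (w>>6)&0x3=0x1 → x1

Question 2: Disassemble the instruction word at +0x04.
[04] 77 db → 0x77db
  top 6b → 0x1d → sbi [RI]
  [9:8] rd=3 = x3
  [7:0] imm=219 = #219

sbi x3, #219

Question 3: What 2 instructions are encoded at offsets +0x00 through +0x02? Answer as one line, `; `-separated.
incr x3; adi x3, #196

[00] 03 00 → 0x0300
  op=0x0300>>10=0x0 ⇒ incr (R)
  rd: (w>>8)&0x3=0x3 → x3
[02] 2b c4 → 0x2bc4
  op=0x2bc4>>10=0xa ⇒ adi (RI)
  rd: (w>>8)&0x3=0x3 → x3
  imm: (w>>0)&0xff=0xc4 → #196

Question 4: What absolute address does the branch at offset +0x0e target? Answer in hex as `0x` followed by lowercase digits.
0xbab0

@+0e  big-endian(c7 fa) = 0xc7fa
  top 6b → 0x31 → jnz [J]
  imm@[9:0]=0x3fa (s10→-6) ⇒ #-6
  target = base 0xbaa6 + off 0x0e + 2 + imm -6 = 0xbab0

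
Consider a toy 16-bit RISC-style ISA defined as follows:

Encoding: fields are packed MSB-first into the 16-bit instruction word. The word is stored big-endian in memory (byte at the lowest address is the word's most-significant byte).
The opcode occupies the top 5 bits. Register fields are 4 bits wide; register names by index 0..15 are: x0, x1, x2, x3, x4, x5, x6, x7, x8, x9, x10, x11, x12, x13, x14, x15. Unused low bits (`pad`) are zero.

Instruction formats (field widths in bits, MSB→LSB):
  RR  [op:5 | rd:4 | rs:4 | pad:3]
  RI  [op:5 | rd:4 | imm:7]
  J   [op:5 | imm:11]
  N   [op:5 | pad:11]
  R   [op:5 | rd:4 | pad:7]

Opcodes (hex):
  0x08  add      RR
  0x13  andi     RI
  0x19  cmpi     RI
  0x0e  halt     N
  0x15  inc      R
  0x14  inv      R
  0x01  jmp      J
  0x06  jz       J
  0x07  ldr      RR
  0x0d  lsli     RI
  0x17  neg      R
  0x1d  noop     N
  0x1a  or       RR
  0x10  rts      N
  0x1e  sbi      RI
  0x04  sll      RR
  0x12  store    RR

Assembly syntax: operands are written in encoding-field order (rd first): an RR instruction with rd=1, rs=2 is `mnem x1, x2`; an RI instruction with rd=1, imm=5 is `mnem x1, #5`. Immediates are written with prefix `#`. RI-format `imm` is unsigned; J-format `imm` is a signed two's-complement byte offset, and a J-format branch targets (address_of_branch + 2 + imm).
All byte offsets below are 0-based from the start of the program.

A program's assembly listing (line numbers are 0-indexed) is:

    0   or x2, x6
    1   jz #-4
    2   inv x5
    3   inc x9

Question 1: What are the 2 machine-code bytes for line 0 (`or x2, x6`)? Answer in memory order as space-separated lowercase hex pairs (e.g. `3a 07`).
d1 30

L0: or op=0x1a:5|rd=2:4|rs=6:4|pad=0:3 ⇒ 0xd130 ⇒ big d1 30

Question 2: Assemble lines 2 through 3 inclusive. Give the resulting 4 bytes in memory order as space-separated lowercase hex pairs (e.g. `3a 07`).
line 2 (inv): pack op=0x14:5|rd=5:4|pad=0:7 = 0xa280; big→ a2 80
line 3 (inc): pack op=0x15:5|rd=9:4|pad=0:7 = 0xac80; big→ ac 80

a2 80 ac 80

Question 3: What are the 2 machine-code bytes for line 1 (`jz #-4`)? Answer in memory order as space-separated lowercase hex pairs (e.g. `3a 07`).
L1: jz op=0x6:5|imm=-4:11 ⇒ 0x37fc ⇒ big 37 fc

37 fc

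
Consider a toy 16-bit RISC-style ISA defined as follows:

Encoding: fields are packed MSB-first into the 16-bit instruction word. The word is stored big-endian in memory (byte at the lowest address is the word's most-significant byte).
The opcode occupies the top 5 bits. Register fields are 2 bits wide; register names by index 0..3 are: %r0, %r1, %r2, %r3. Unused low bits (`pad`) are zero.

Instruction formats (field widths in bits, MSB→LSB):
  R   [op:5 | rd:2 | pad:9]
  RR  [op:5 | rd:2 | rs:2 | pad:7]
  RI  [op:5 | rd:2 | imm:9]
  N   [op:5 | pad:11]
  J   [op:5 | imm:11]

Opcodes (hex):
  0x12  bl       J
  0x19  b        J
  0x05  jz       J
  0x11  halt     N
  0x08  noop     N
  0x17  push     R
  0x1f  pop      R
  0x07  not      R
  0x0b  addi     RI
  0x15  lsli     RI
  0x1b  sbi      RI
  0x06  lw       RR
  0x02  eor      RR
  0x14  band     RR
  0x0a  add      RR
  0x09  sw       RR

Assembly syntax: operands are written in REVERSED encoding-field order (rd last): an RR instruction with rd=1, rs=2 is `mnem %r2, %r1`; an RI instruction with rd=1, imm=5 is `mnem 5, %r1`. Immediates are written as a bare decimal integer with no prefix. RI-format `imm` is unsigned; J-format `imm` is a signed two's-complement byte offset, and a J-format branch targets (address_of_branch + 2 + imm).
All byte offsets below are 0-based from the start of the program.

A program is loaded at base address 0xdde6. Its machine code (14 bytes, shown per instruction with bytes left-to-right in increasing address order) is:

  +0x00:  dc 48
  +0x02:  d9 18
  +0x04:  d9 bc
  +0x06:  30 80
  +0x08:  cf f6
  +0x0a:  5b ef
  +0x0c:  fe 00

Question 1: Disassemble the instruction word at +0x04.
sbi 444, %r0

+0x04: d9 bc ⇒ word 0xd9bc (big)
  top 5b → 0x1b → sbi [RI]
  [10:9] rd=0 = %r0
  [8:0] imm=444 = 444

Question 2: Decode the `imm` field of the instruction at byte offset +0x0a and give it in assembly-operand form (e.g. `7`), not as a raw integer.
+0x0a: 5b ef ⇒ word 0x5bef (big)
  op=0x5bef>>11=0xb ⇒ addi (RI)
  [10:9] rd=1 = %r1
  [8:0] imm=495 = 495

495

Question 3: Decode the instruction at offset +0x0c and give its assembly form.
pop %r3

[0c] fe 00 → 0xfe00
  opcode bits[15:11]=0x1f: pop/R
  rd@[10:9]=0x3 ⇒ %r3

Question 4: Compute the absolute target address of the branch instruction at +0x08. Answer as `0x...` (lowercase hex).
off 0x08: read cf f6 as big → 0xcff6
  op=0xcff6>>11=0x19 ⇒ b (J)
  [10:0] imm=2038 (s11→-10) = -10
  target = base 0xdde6 + off 0x08 + 2 + imm -10 = 0xdde6

0xdde6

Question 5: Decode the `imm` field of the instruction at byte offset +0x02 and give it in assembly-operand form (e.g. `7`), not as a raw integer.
off 0x02: read d9 18 as big → 0xd918
  op=0xd918>>11=0x1b ⇒ sbi (RI)
  rd: (w>>9)&0x3=0x0 → %r0
  imm: (w>>0)&0x1ff=0x118 → 280

280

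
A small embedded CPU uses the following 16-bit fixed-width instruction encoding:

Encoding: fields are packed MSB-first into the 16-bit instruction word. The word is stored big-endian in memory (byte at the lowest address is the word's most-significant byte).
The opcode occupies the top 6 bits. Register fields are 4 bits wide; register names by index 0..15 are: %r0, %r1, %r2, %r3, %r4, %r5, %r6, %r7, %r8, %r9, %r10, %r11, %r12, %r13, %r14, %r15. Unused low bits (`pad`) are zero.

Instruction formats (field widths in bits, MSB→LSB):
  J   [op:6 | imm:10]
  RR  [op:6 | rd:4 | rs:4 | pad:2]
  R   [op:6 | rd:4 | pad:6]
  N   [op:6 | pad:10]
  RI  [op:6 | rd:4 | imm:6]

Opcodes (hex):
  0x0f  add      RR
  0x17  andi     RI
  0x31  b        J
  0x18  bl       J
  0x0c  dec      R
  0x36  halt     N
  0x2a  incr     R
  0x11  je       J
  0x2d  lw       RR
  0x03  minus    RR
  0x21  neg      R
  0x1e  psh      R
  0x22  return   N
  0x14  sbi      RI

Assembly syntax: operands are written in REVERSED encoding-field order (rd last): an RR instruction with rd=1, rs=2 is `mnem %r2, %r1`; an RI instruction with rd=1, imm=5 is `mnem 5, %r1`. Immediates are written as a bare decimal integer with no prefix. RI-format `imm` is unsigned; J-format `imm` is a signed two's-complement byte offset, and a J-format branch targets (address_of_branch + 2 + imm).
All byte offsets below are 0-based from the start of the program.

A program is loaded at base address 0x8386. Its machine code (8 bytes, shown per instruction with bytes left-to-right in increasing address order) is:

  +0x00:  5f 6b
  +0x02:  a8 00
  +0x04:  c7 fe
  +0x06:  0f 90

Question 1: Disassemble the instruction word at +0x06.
off 0x06: read 0f 90 as big → 0x0f90
  opcode bits[15:10]=0x3: minus/RR
  [9:6] rd=14 = %r14
  [5:2] rs=4 = %r4

minus %r4, %r14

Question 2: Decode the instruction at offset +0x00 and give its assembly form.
[00] 5f 6b → 0x5f6b
  opcode bits[15:10]=0x17: andi/RI
  rd: (w>>6)&0xf=0xd → %r13
  imm: (w>>0)&0x3f=0x2b → 43

andi 43, %r13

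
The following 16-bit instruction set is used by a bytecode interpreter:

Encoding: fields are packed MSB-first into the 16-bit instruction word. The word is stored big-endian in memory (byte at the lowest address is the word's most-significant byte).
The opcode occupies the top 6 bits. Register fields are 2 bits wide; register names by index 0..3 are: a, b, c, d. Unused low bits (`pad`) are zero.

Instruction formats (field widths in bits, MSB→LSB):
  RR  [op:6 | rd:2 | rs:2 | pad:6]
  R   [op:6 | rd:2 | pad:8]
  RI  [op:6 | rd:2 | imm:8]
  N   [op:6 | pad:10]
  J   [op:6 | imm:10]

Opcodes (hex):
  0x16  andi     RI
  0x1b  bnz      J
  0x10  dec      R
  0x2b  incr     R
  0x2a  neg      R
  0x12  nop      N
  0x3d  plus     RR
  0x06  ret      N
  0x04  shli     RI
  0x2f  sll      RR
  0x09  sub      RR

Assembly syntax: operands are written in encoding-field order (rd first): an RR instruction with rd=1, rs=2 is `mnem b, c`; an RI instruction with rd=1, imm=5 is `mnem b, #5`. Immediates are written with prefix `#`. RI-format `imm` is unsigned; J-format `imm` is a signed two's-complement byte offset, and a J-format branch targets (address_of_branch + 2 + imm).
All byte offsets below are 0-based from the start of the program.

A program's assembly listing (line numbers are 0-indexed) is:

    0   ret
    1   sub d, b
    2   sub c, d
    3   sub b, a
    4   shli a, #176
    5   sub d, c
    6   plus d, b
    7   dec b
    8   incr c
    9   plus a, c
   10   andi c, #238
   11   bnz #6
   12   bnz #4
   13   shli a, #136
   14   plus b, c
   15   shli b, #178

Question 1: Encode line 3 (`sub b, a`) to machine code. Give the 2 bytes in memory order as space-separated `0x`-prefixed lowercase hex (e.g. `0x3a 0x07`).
line 3 (sub): pack op=0x9:6|rd=1:2|rs=0:2|pad=0:6 = 0x2500; big→ 25 00

0x25 0x00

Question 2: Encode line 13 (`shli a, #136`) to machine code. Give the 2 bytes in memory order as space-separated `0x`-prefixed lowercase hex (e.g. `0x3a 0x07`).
0x10 0x88

line 13 (shli): pack op=0x4:6|rd=0:2|imm=136:8 = 0x1088; big→ 10 88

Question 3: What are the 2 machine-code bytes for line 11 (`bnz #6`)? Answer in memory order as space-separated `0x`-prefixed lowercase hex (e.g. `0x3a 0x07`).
0x6c 0x06

line 11 (bnz): pack op=0x1b:6|imm=6:10 = 0x6c06; big→ 6c 06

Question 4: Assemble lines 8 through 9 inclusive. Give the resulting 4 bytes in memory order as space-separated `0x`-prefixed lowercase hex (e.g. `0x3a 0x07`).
0xae 0x00 0xf4 0x80

L8: incr op=0x2b:6|rd=2:2|pad=0:8 ⇒ 0xae00 ⇒ big ae 00
L9: plus op=0x3d:6|rd=0:2|rs=2:2|pad=0:6 ⇒ 0xf480 ⇒ big f4 80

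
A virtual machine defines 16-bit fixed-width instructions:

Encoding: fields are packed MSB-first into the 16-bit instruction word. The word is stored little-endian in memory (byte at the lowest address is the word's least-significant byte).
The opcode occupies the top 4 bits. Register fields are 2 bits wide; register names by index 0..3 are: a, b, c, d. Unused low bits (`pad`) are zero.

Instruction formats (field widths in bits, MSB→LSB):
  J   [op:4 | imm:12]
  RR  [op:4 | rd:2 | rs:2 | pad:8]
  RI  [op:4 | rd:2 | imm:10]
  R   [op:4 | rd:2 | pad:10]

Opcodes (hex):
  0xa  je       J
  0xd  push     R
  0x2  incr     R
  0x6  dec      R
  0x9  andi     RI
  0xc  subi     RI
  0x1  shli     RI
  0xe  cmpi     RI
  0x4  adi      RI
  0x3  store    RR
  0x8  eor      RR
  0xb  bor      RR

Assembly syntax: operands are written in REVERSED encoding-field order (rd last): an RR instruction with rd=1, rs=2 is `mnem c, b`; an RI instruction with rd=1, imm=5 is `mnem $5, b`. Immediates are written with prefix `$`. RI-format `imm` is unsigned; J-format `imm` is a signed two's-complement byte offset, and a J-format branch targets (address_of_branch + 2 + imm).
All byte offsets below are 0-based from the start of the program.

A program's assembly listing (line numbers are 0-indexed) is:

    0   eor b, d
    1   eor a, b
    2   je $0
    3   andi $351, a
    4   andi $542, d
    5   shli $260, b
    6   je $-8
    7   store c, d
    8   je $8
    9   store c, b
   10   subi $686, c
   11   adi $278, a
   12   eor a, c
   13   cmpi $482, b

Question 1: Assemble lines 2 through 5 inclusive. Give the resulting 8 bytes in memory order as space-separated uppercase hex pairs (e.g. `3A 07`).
00 A0 5F 91 1E 9E 04 15

line 2 (je): pack op=0xa:4|imm=0:12 = 0xa000; little→ 00 a0
line 3 (andi): pack op=0x9:4|rd=0:2|imm=351:10 = 0x915f; little→ 5f 91
line 4 (andi): pack op=0x9:4|rd=3:2|imm=542:10 = 0x9e1e; little→ 1e 9e
line 5 (shli): pack op=0x1:4|rd=1:2|imm=260:10 = 0x1504; little→ 04 15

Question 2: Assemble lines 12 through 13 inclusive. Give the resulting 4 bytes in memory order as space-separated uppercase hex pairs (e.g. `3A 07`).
00 88 E2 E5

line 12 (eor): pack op=0x8:4|rd=2:2|rs=0:2|pad=0:8 = 0x8800; little→ 00 88
line 13 (cmpi): pack op=0xe:4|rd=1:2|imm=482:10 = 0xe5e2; little→ e2 e5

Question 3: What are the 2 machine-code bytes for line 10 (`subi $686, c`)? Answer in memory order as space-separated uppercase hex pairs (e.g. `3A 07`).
line 10 (subi): pack op=0xc:4|rd=2:2|imm=686:10 = 0xcaae; little→ ae ca

AE CA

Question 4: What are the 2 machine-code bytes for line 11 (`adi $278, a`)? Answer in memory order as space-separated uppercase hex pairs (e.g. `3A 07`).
16 41

L11: adi op=0x4:4|rd=0:2|imm=278:10 ⇒ 0x4116 ⇒ little 16 41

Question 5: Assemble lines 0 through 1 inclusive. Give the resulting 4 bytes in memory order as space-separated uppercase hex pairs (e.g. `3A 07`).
00 8D 00 84

line 0 (eor): pack op=0x8:4|rd=3:2|rs=1:2|pad=0:8 = 0x8d00; little→ 00 8d
line 1 (eor): pack op=0x8:4|rd=1:2|rs=0:2|pad=0:8 = 0x8400; little→ 00 84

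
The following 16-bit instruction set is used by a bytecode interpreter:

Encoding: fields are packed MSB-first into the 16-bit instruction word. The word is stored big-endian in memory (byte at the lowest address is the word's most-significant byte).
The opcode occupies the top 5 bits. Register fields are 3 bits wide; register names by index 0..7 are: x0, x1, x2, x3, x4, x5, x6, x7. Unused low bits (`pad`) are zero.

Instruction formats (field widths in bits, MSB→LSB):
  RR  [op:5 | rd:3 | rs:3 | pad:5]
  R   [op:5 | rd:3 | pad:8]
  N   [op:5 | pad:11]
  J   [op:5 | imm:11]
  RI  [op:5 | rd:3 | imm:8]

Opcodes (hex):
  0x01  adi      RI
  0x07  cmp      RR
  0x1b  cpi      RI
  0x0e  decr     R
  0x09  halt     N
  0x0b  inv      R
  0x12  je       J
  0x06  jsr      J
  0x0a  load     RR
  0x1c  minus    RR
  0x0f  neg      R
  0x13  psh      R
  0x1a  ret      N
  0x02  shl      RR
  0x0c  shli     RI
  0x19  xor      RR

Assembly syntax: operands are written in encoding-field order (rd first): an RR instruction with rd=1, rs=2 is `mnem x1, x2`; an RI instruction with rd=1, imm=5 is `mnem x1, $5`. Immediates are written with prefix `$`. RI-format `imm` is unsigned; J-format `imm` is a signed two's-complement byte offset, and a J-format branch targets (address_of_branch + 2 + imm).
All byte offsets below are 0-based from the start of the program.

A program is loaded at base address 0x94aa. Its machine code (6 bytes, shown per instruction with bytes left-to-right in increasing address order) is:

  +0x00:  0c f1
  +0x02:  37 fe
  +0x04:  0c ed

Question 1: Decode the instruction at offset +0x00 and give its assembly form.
adi x4, $241

@+00  big-endian(0c f1) = 0x0cf1
  op=0x0cf1>>11=0x1 ⇒ adi (RI)
  [10:8] rd=4 = x4
  [7:0] imm=241 = $241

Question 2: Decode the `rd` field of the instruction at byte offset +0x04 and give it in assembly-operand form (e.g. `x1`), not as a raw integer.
x4

@+04  big-endian(0c ed) = 0x0ced
  op=0x0ced>>11=0x1 ⇒ adi (RI)
  rd@[10:8]=0x4 ⇒ x4
  imm@[7:0]=0xed ⇒ $237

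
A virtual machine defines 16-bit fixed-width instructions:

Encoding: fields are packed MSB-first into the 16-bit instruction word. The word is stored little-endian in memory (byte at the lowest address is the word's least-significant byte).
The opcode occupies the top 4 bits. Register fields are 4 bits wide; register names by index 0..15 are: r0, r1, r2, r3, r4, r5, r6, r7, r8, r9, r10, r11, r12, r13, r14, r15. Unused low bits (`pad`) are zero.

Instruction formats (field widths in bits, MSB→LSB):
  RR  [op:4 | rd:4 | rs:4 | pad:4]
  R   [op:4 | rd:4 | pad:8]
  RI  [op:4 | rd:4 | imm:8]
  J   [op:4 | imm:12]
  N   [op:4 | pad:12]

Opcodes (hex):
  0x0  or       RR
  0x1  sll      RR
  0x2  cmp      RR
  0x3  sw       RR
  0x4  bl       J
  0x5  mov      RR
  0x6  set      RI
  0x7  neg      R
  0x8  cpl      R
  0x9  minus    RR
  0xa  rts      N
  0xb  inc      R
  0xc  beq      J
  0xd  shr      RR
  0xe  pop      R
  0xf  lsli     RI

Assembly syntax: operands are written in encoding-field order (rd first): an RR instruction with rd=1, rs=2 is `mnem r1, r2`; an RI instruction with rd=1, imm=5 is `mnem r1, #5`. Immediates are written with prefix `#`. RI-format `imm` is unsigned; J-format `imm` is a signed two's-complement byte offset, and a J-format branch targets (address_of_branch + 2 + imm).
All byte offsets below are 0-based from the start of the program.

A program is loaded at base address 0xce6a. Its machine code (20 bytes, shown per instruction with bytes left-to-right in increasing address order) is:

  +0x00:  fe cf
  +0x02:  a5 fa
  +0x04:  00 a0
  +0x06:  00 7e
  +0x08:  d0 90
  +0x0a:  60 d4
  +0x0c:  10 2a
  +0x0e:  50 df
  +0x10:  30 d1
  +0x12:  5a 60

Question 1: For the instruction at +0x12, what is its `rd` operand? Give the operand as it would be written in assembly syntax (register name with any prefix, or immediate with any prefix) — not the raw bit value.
off 0x12: read 5a 60 as little → 0x605a
  top 4b → 0x6 → set [RI]
  rd@[11:8]=0x0 ⇒ r0
  imm@[7:0]=0x5a ⇒ #90

r0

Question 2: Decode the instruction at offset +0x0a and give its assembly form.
[0a] 60 d4 → 0xd460
  op=0xd460>>12=0xd ⇒ shr (RR)
  [11:8] rd=4 = r4
  [7:4] rs=6 = r6

shr r4, r6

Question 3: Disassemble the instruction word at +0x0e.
[0e] 50 df → 0xdf50
  opcode bits[15:12]=0xd: shr/RR
  [11:8] rd=15 = r15
  [7:4] rs=5 = r5

shr r15, r5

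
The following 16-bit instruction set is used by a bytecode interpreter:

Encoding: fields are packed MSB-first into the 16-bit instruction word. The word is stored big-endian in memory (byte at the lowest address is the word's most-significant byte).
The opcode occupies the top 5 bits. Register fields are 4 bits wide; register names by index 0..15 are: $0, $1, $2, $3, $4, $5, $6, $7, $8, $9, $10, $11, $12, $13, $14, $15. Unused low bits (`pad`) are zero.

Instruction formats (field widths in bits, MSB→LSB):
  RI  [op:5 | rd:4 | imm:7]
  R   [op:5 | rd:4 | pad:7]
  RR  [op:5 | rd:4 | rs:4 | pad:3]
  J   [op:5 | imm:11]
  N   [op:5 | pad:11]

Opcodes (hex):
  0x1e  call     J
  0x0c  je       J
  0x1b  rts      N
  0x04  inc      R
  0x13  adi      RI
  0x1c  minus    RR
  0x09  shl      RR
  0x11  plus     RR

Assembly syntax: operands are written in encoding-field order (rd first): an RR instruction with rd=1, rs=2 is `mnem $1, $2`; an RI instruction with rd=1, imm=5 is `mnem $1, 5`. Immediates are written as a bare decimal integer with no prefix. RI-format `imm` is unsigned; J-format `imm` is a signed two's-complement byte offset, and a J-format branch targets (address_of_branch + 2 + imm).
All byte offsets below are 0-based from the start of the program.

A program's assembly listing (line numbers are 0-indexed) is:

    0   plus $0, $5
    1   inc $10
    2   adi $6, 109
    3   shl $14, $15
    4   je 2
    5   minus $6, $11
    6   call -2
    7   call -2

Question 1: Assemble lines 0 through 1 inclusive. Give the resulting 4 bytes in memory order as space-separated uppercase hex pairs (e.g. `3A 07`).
line 0 (plus): pack op=0x11:5|rd=0:4|rs=5:4|pad=0:3 = 0x8828; big→ 88 28
line 1 (inc): pack op=0x4:5|rd=10:4|pad=0:7 = 0x2500; big→ 25 00

88 28 25 00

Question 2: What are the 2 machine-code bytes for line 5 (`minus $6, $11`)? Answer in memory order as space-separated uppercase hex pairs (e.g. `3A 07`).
E3 58

L5: minus op=0x1c:5|rd=6:4|rs=11:4|pad=0:3 ⇒ 0xe358 ⇒ big e3 58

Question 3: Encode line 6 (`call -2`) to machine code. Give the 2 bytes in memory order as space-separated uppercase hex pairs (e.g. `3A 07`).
F7 FE

6. call fields op=0x1e:5|imm=-2:11 → word f7feh → f7 fe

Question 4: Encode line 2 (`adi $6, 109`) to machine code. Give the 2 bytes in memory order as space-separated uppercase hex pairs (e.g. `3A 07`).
L2: adi op=0x13:5|rd=6:4|imm=109:7 ⇒ 0x9b6d ⇒ big 9b 6d

9B 6D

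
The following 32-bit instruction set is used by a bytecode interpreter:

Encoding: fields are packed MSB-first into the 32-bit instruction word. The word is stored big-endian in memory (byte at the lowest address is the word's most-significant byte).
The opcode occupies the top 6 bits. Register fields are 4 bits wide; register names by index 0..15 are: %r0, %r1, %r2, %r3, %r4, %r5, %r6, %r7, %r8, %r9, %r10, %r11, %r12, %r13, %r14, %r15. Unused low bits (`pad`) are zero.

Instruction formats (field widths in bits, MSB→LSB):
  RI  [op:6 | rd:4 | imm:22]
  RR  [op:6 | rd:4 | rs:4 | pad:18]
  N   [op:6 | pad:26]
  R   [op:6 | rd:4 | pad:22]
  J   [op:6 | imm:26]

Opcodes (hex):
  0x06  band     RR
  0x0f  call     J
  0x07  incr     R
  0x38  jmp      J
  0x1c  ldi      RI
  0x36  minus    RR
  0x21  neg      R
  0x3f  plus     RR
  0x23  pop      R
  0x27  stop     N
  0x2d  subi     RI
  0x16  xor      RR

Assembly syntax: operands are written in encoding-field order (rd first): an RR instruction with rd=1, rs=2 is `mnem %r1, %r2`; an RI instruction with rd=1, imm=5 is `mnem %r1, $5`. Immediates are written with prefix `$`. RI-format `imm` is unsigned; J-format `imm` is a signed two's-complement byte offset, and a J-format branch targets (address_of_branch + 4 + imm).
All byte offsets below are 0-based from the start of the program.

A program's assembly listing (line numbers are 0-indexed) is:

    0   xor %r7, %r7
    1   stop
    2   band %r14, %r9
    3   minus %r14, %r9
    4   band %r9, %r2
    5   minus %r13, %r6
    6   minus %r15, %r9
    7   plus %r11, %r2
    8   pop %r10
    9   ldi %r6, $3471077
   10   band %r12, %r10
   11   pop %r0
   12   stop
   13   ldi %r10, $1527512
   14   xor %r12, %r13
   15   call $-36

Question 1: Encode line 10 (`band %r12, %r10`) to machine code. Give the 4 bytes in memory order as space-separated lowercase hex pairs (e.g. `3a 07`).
1b 28 00 00

10. band fields op=0x6:6|rd=12:4|rs=10:4|pad=0:18 → word 1b280000h → 1b 28 00 00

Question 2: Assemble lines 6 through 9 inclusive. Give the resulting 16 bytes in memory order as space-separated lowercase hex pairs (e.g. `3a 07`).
line 6 (minus): pack op=0x36:6|rd=15:4|rs=9:4|pad=0:18 = 0xdbe40000; big→ db e4 00 00
line 7 (plus): pack op=0x3f:6|rd=11:4|rs=2:4|pad=0:18 = 0xfec80000; big→ fe c8 00 00
line 8 (pop): pack op=0x23:6|rd=10:4|pad=0:22 = 0x8e800000; big→ 8e 80 00 00
line 9 (ldi): pack op=0x1c:6|rd=6:4|imm=3471077:22 = 0x71b4f6e5; big→ 71 b4 f6 e5

db e4 00 00 fe c8 00 00 8e 80 00 00 71 b4 f6 e5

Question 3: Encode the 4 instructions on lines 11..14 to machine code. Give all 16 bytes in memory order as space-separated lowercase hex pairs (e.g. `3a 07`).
8c 00 00 00 9c 00 00 00 72 97 4e d8 5b 34 00 00

L11: pop op=0x23:6|rd=0:4|pad=0:22 ⇒ 0x8c000000 ⇒ big 8c 00 00 00
L12: stop op=0x27:6|pad=0:26 ⇒ 0x9c000000 ⇒ big 9c 00 00 00
L13: ldi op=0x1c:6|rd=10:4|imm=1527512:22 ⇒ 0x72974ed8 ⇒ big 72 97 4e d8
L14: xor op=0x16:6|rd=12:4|rs=13:4|pad=0:18 ⇒ 0x5b340000 ⇒ big 5b 34 00 00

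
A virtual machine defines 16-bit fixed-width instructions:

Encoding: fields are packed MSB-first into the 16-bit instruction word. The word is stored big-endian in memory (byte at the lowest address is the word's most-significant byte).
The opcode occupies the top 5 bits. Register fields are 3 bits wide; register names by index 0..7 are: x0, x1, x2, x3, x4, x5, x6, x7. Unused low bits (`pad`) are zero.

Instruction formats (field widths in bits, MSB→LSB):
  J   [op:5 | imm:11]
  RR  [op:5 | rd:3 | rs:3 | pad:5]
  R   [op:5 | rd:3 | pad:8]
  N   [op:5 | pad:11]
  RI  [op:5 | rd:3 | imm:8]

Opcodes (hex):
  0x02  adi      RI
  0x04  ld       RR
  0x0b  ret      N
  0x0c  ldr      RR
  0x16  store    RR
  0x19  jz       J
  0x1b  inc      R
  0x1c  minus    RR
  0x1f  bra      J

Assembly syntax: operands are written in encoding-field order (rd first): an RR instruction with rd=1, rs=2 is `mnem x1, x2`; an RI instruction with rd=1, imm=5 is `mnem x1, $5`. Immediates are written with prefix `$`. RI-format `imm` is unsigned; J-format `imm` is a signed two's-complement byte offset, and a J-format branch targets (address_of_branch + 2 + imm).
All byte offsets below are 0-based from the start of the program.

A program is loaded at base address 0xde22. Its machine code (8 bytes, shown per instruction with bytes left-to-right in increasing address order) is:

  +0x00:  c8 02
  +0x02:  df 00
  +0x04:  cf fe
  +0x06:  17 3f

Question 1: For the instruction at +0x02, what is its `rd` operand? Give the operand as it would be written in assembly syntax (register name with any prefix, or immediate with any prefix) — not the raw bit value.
[02] df 00 → 0xdf00
  op=0xdf00>>11=0x1b ⇒ inc (R)
  [10:8] rd=7 = x7

x7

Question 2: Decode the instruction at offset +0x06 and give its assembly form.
[06] 17 3f → 0x173f
  top 5b → 0x2 → adi [RI]
  [10:8] rd=7 = x7
  [7:0] imm=63 = $63

adi x7, $63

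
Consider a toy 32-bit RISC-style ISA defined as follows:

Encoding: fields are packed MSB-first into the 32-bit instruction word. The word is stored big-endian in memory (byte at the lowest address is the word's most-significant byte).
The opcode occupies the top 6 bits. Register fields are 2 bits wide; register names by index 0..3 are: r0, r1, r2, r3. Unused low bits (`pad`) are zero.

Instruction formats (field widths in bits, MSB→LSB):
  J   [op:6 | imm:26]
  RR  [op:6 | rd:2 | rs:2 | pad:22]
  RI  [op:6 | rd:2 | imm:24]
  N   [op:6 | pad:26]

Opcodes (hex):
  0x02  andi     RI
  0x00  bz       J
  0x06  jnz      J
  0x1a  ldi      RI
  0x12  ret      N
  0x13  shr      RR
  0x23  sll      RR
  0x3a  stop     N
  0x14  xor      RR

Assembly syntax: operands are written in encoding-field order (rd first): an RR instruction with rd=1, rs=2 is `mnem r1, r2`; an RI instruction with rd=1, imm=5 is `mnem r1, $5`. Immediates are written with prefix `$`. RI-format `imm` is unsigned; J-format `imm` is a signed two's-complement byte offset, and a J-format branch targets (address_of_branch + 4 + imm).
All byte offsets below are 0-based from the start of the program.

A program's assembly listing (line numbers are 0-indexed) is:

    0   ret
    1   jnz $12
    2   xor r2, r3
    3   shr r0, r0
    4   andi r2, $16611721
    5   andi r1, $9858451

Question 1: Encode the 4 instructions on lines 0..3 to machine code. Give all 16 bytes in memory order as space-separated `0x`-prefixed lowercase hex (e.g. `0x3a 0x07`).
0. ret fields op=0x12:6|pad=0:26 → word 48000000h → 48 00 00 00
1. jnz fields op=0x6:6|imm=12:26 → word 1800000ch → 18 00 00 0c
2. xor fields op=0x14:6|rd=2:2|rs=3:2|pad=0:22 → word 52c00000h → 52 c0 00 00
3. shr fields op=0x13:6|rd=0:2|rs=0:2|pad=0:22 → word 4c000000h → 4c 00 00 00

0x48 0x00 0x00 0x00 0x18 0x00 0x00 0x0c 0x52 0xc0 0x00 0x00 0x4c 0x00 0x00 0x00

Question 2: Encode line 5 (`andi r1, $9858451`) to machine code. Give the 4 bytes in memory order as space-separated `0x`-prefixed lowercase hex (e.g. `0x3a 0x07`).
5. andi fields op=0x2:6|rd=1:2|imm=9858451:24 → word 09966d93h → 09 96 6d 93

0x09 0x96 0x6d 0x93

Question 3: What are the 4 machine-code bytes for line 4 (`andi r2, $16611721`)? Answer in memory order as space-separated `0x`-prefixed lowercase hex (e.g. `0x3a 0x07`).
4. andi fields op=0x2:6|rd=2:2|imm=16611721:24 → word 0afd7989h → 0a fd 79 89

0x0a 0xfd 0x79 0x89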